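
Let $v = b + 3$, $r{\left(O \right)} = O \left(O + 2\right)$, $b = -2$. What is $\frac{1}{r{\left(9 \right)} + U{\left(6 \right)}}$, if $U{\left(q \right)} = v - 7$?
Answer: $\frac{1}{93} \approx 0.010753$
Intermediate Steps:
$r{\left(O \right)} = O \left(2 + O\right)$
$v = 1$ ($v = -2 + 3 = 1$)
$U{\left(q \right)} = -6$ ($U{\left(q \right)} = 1 - 7 = -6$)
$\frac{1}{r{\left(9 \right)} + U{\left(6 \right)}} = \frac{1}{9 \left(2 + 9\right) - 6} = \frac{1}{9 \cdot 11 - 6} = \frac{1}{99 - 6} = \frac{1}{93}$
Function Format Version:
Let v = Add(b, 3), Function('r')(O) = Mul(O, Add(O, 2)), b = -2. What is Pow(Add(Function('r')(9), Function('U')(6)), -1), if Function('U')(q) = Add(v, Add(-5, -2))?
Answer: Rational(1, 93) ≈ 0.010753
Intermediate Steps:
Function('r')(O) = Mul(O, Add(2, O))
v = 1 (v = Add(-2, 3) = 1)
Function('U')(q) = -6 (Function('U')(q) = Add(1, Add(-5, -2)) = Add(1, -7) = -6)
Pow(Add(Function('r')(9), Function('U')(6)), -1) = Pow(Add(Mul(9, Add(2, 9)), -6), -1) = Pow(Add(Mul(9, 11), -6), -1) = Pow(Add(99, -6), -1) = Pow(93, -1) = Rational(1, 93)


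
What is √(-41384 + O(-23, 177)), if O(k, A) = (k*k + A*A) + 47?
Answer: I*√9479 ≈ 97.36*I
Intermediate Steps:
O(k, A) = 47 + A² + k² (O(k, A) = (k² + A²) + 47 = (A² + k²) + 47 = 47 + A² + k²)
√(-41384 + O(-23, 177)) = √(-41384 + (47 + 177² + (-23)²)) = √(-41384 + (47 + 31329 + 529)) = √(-41384 + 31905) = √(-9479) = I*√9479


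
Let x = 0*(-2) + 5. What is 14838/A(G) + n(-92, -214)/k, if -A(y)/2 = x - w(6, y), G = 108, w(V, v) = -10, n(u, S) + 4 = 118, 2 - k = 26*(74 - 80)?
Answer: -195082/395 ≈ -493.88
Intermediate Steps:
k = 158 (k = 2 - 26*(74 - 80) = 2 - 26*(-6) = 2 - 1*(-156) = 2 + 156 = 158)
n(u, S) = 114 (n(u, S) = -4 + 118 = 114)
x = 5 (x = 0 + 5 = 5)
A(y) = -30 (A(y) = -2*(5 - 1*(-10)) = -2*(5 + 10) = -2*15 = -30)
14838/A(G) + n(-92, -214)/k = 14838/(-30) + 114/158 = 14838*(-1/30) + 114*(1/158) = -2473/5 + 57/79 = -195082/395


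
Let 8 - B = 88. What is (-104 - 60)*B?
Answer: 13120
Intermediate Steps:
B = -80 (B = 8 - 1*88 = 8 - 88 = -80)
(-104 - 60)*B = (-104 - 60)*(-80) = -164*(-80) = 13120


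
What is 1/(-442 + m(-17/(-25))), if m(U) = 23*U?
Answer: -25/10659 ≈ -0.0023454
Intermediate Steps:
1/(-442 + m(-17/(-25))) = 1/(-442 + 23*(-17/(-25))) = 1/(-442 + 23*(-17*(-1/25))) = 1/(-442 + 23*(17/25)) = 1/(-442 + 391/25) = 1/(-10659/25) = -25/10659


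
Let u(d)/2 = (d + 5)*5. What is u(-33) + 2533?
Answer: 2253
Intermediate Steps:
u(d) = 50 + 10*d (u(d) = 2*((d + 5)*5) = 2*((5 + d)*5) = 2*(25 + 5*d) = 50 + 10*d)
u(-33) + 2533 = (50 + 10*(-33)) + 2533 = (50 - 330) + 2533 = -280 + 2533 = 2253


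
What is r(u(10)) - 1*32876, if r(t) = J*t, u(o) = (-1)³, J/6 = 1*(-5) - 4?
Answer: -32822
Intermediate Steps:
J = -54 (J = 6*(1*(-5) - 4) = 6*(-5 - 4) = 6*(-9) = -54)
u(o) = -1
r(t) = -54*t
r(u(10)) - 1*32876 = -54*(-1) - 1*32876 = 54 - 32876 = -32822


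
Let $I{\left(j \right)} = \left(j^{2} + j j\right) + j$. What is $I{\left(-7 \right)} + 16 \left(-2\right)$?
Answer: $59$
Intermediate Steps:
$I{\left(j \right)} = j + 2 j^{2}$ ($I{\left(j \right)} = \left(j^{2} + j^{2}\right) + j = 2 j^{2} + j = j + 2 j^{2}$)
$I{\left(-7 \right)} + 16 \left(-2\right) = - 7 \left(1 + 2 \left(-7\right)\right) + 16 \left(-2\right) = - 7 \left(1 - 14\right) - 32 = \left(-7\right) \left(-13\right) - 32 = 91 - 32 = 59$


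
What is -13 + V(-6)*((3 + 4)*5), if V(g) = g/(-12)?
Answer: 9/2 ≈ 4.5000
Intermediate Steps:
V(g) = -g/12 (V(g) = g*(-1/12) = -g/12)
-13 + V(-6)*((3 + 4)*5) = -13 + (-1/12*(-6))*((3 + 4)*5) = -13 + (7*5)/2 = -13 + (½)*35 = -13 + 35/2 = 9/2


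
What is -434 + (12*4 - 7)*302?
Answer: 11948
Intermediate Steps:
-434 + (12*4 - 7)*302 = -434 + (48 - 7)*302 = -434 + 41*302 = -434 + 12382 = 11948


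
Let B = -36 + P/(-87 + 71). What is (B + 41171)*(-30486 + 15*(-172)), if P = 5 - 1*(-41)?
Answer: -5440299381/4 ≈ -1.3601e+9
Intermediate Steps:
P = 46 (P = 5 + 41 = 46)
B = -311/8 (B = -36 + 46/(-87 + 71) = -36 + 46/(-16) = -36 - 1/16*46 = -36 - 23/8 = -311/8 ≈ -38.875)
(B + 41171)*(-30486 + 15*(-172)) = (-311/8 + 41171)*(-30486 + 15*(-172)) = 329057*(-30486 - 2580)/8 = (329057/8)*(-33066) = -5440299381/4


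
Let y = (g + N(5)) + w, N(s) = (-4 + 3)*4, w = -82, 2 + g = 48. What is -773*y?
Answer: 30920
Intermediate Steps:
g = 46 (g = -2 + 48 = 46)
N(s) = -4 (N(s) = -1*4 = -4)
y = -40 (y = (46 - 4) - 82 = 42 - 82 = -40)
-773*y = -773*(-40) = 30920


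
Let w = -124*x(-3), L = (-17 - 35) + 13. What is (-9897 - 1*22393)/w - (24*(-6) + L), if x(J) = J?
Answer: 17893/186 ≈ 96.199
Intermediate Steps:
L = -39 (L = -52 + 13 = -39)
w = 372 (w = -124*(-3) = 372)
(-9897 - 1*22393)/w - (24*(-6) + L) = (-9897 - 1*22393)/372 - (24*(-6) - 39) = (-9897 - 22393)*(1/372) - (-144 - 39) = -32290*1/372 - 1*(-183) = -16145/186 + 183 = 17893/186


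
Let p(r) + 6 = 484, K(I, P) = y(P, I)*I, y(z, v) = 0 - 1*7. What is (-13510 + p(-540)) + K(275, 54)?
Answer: -14957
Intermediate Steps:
y(z, v) = -7 (y(z, v) = 0 - 7 = -7)
K(I, P) = -7*I
p(r) = 478 (p(r) = -6 + 484 = 478)
(-13510 + p(-540)) + K(275, 54) = (-13510 + 478) - 7*275 = -13032 - 1925 = -14957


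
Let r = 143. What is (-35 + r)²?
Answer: 11664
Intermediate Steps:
(-35 + r)² = (-35 + 143)² = 108² = 11664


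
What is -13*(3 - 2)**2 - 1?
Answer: -14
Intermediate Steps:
-13*(3 - 2)**2 - 1 = -13*1**2 - 1 = -13*1 - 1 = -13 - 1 = -14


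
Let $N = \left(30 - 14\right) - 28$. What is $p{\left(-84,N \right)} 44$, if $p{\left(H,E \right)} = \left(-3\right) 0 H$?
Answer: $0$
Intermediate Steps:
$N = -12$ ($N = 16 - 28 = -12$)
$p{\left(H,E \right)} = 0$ ($p{\left(H,E \right)} = 0 H = 0$)
$p{\left(-84,N \right)} 44 = 0 \cdot 44 = 0$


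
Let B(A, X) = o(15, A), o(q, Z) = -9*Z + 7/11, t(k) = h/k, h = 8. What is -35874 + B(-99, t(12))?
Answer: -384806/11 ≈ -34982.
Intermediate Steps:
t(k) = 8/k
o(q, Z) = 7/11 - 9*Z (o(q, Z) = -9*Z + 7*(1/11) = -9*Z + 7/11 = 7/11 - 9*Z)
B(A, X) = 7/11 - 9*A
-35874 + B(-99, t(12)) = -35874 + (7/11 - 9*(-99)) = -35874 + (7/11 + 891) = -35874 + 9808/11 = -384806/11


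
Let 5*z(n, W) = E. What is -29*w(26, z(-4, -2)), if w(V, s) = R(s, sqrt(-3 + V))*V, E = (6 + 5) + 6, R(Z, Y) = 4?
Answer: -3016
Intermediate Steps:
E = 17 (E = 11 + 6 = 17)
z(n, W) = 17/5 (z(n, W) = (1/5)*17 = 17/5)
w(V, s) = 4*V
-29*w(26, z(-4, -2)) = -116*26 = -29*104 = -3016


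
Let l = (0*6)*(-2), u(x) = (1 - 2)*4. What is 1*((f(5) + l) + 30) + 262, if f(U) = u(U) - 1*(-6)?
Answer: 294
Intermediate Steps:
u(x) = -4 (u(x) = -1*4 = -4)
l = 0 (l = 0*(-2) = 0)
f(U) = 2 (f(U) = -4 - 1*(-6) = -4 + 6 = 2)
1*((f(5) + l) + 30) + 262 = 1*((2 + 0) + 30) + 262 = 1*(2 + 30) + 262 = 1*32 + 262 = 32 + 262 = 294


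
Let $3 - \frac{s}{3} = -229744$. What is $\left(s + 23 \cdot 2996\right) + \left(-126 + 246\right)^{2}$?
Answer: $772549$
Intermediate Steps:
$s = 689241$ ($s = 9 - -689232 = 9 + 689232 = 689241$)
$\left(s + 23 \cdot 2996\right) + \left(-126 + 246\right)^{2} = \left(689241 + 23 \cdot 2996\right) + \left(-126 + 246\right)^{2} = \left(689241 + 68908\right) + 120^{2} = 758149 + 14400 = 772549$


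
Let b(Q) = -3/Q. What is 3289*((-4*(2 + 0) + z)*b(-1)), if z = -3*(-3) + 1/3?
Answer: 13156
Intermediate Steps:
z = 28/3 (z = 9 + 1/3 = 28/3 ≈ 9.3333)
3289*((-4*(2 + 0) + z)*b(-1)) = 3289*((-4*(2 + 0) + 28/3)*(-3/(-1))) = 3289*((-4*2 + 28/3)*(-3*(-1))) = 3289*((-8 + 28/3)*3) = 3289*((4/3)*3) = 3289*4 = 13156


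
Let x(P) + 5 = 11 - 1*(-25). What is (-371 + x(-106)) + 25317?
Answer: 24977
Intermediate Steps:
x(P) = 31 (x(P) = -5 + (11 - 1*(-25)) = -5 + (11 + 25) = -5 + 36 = 31)
(-371 + x(-106)) + 25317 = (-371 + 31) + 25317 = -340 + 25317 = 24977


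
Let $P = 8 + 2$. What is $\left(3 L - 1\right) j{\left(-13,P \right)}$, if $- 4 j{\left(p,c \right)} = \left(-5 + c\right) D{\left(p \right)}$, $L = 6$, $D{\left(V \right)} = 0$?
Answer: $0$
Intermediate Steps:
$P = 10$
$j{\left(p,c \right)} = 0$ ($j{\left(p,c \right)} = - \frac{\left(-5 + c\right) 0}{4} = \left(- \frac{1}{4}\right) 0 = 0$)
$\left(3 L - 1\right) j{\left(-13,P \right)} = \left(3 \cdot 6 - 1\right) 0 = \left(18 - 1\right) 0 = 17 \cdot 0 = 0$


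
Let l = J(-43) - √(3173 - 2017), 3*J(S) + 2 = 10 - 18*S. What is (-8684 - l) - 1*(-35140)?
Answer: 78688/3 ≈ 26229.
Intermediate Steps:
J(S) = 8/3 - 6*S (J(S) = -⅔ + (10 - 18*S)/3 = -⅔ + (10/3 - 6*S) = 8/3 - 6*S)
l = 680/3 (l = (8/3 - 6*(-43)) - √(3173 - 2017) = (8/3 + 258) - √1156 = 782/3 - 1*34 = 782/3 - 34 = 680/3 ≈ 226.67)
(-8684 - l) - 1*(-35140) = (-8684 - 1*680/3) - 1*(-35140) = (-8684 - 680/3) + 35140 = -26732/3 + 35140 = 78688/3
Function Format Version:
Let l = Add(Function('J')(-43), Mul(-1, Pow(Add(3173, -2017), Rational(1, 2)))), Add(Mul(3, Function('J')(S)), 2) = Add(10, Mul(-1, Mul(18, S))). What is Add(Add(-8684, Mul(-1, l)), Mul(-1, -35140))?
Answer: Rational(78688, 3) ≈ 26229.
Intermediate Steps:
Function('J')(S) = Add(Rational(8, 3), Mul(-6, S)) (Function('J')(S) = Add(Rational(-2, 3), Mul(Rational(1, 3), Add(10, Mul(-1, Mul(18, S))))) = Add(Rational(-2, 3), Mul(Rational(1, 3), Add(10, Mul(-18, S)))) = Add(Rational(-2, 3), Add(Rational(10, 3), Mul(-6, S))) = Add(Rational(8, 3), Mul(-6, S)))
l = Rational(680, 3) (l = Add(Add(Rational(8, 3), Mul(-6, -43)), Mul(-1, Pow(Add(3173, -2017), Rational(1, 2)))) = Add(Add(Rational(8, 3), 258), Mul(-1, Pow(1156, Rational(1, 2)))) = Add(Rational(782, 3), Mul(-1, 34)) = Add(Rational(782, 3), -34) = Rational(680, 3) ≈ 226.67)
Add(Add(-8684, Mul(-1, l)), Mul(-1, -35140)) = Add(Add(-8684, Mul(-1, Rational(680, 3))), Mul(-1, -35140)) = Add(Add(-8684, Rational(-680, 3)), 35140) = Add(Rational(-26732, 3), 35140) = Rational(78688, 3)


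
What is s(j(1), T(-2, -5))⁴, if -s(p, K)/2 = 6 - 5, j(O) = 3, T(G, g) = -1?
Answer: 16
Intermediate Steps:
s(p, K) = -2 (s(p, K) = -2*(6 - 5) = -2*1 = -2)
s(j(1), T(-2, -5))⁴ = (-2)⁴ = 16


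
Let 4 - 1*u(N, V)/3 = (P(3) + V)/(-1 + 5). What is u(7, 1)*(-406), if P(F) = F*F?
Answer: -1827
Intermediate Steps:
P(F) = F**2
u(N, V) = 21/4 - 3*V/4 (u(N, V) = 12 - 3*(3**2 + V)/(-1 + 5) = 12 - 3*(9 + V)/4 = 12 - 3*(9/4 + V/4) = 12 + (-27/4 - 3*V/4) = 21/4 - 3*V/4)
u(7, 1)*(-406) = (21/4 - 3/4*1)*(-406) = (21/4 - 3/4)*(-406) = (9/2)*(-406) = -1827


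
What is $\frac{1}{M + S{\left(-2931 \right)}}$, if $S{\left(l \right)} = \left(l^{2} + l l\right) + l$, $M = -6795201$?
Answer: $\frac{1}{10383390} \approx 9.6308 \cdot 10^{-8}$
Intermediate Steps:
$S{\left(l \right)} = l + 2 l^{2}$ ($S{\left(l \right)} = \left(l^{2} + l^{2}\right) + l = 2 l^{2} + l = l + 2 l^{2}$)
$\frac{1}{M + S{\left(-2931 \right)}} = \frac{1}{-6795201 - 2931 \left(1 + 2 \left(-2931\right)\right)} = \frac{1}{-6795201 - 2931 \left(1 - 5862\right)} = \frac{1}{-6795201 - -17178591} = \frac{1}{-6795201 + 17178591} = \frac{1}{10383390}$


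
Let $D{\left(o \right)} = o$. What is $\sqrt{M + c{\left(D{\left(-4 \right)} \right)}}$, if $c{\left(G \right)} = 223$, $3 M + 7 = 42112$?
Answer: $\sqrt{14258} \approx 119.41$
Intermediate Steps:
$M = 14035$ ($M = - \frac{7}{3} + \frac{1}{3} \cdot 42112 = - \frac{7}{3} + \frac{42112}{3} = 14035$)
$\sqrt{M + c{\left(D{\left(-4 \right)} \right)}} = \sqrt{14035 + 223} = \sqrt{14258}$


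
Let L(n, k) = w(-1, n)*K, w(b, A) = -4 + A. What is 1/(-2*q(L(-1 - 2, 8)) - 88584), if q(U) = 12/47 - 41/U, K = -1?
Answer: -329/29140450 ≈ -1.1290e-5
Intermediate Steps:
L(n, k) = 4 - n (L(n, k) = (-4 + n)*(-1) = 4 - n)
q(U) = 12/47 - 41/U (q(U) = 12*(1/47) - 41/U = 12/47 - 41/U)
1/(-2*q(L(-1 - 2, 8)) - 88584) = 1/(-2*(12/47 - 41/(4 - (-1 - 2))) - 88584) = 1/(-2*(12/47 - 41/(4 - 1*(-3))) - 88584) = 1/(-2*(12/47 - 41/(4 + 3)) - 88584) = 1/(-2*(12/47 - 41/7) - 88584) = 1/(-2*(-1843/329) - 88584) = 1/(3686/329 - 88584) = 1/(-29140450/329) = -329/29140450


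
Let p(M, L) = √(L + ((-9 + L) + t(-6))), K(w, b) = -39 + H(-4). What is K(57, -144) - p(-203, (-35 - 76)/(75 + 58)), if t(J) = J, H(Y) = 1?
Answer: -38 - I*√294861/133 ≈ -38.0 - 4.0828*I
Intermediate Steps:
K(w, b) = -38 (K(w, b) = -39 + 1 = -38)
p(M, L) = √(-15 + 2*L) (p(M, L) = √(L + ((-9 + L) - 6)) = √(L + (-15 + L)) = √(-15 + 2*L))
K(57, -144) - p(-203, (-35 - 76)/(75 + 58)) = -38 - √(-15 + 2*((-35 - 76)/(75 + 58))) = -38 - √(-15 + 2*(-111/133)) = -38 - √(-15 - 222/133) = -38 - √(-2217/133) = -38 - I*√294861/133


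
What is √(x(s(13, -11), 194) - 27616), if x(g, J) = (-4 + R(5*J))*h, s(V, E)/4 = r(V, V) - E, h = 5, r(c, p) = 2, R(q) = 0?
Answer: 14*I*√141 ≈ 166.24*I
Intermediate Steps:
s(V, E) = 8 - 4*E (s(V, E) = 4*(2 - E) = 8 - 4*E)
x(g, J) = -20 (x(g, J) = (-4 + 0)*5 = -4*5 = -20)
√(x(s(13, -11), 194) - 27616) = √(-20 - 27616) = √(-27636) = 14*I*√141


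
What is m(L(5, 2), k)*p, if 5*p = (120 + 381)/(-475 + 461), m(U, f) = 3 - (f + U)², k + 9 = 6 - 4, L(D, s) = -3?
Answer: 48597/70 ≈ 694.24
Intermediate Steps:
k = -7 (k = -9 + (6 - 4) = -9 + 2 = -7)
m(U, f) = 3 - (U + f)²
p = -501/70 (p = ((120 + 381)/(-475 + 461))/5 = (501/(-14))/5 = (501*(-1/14))/5 = (⅕)*(-501/14) = -501/70 ≈ -7.1571)
m(L(5, 2), k)*p = (3 - (-3 - 7)²)*(-501/70) = (3 - 1*(-10)²)*(-501/70) = (3 - 1*100)*(-501/70) = (3 - 100)*(-501/70) = -97*(-501/70) = 48597/70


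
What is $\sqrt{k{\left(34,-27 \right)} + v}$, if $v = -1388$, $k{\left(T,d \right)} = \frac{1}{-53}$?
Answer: $\frac{i \sqrt{3898945}}{53} \approx 37.256 i$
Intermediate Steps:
$k{\left(T,d \right)} = - \frac{1}{53}$
$\sqrt{k{\left(34,-27 \right)} + v} = \sqrt{- \frac{1}{53} - 1388} = \sqrt{- \frac{73565}{53}} = \frac{i \sqrt{3898945}}{53}$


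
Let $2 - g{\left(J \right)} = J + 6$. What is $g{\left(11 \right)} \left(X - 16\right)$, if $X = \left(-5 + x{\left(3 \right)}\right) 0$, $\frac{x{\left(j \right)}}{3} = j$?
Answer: $240$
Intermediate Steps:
$g{\left(J \right)} = -4 - J$ ($g{\left(J \right)} = 2 - \left(J + 6\right) = 2 - \left(6 + J\right) = -4 - J$)
$x{\left(j \right)} = 3 j$
$X = 0$ ($X = \left(-5 + 3 \cdot 3\right) 0 = \left(-5 + 9\right) 0 = 4 \cdot 0 = 0$)
$g{\left(11 \right)} \left(X - 16\right) = \left(-4 - 11\right) \left(0 - 16\right) = \left(-4 - 11\right) \left(-16\right) = \left(-15\right) \left(-16\right) = 240$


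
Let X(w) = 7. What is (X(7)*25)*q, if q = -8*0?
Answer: 0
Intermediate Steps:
q = 0
(X(7)*25)*q = (7*25)*0 = 175*0 = 0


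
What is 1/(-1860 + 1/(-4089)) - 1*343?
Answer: -2608704652/7605541 ≈ -343.00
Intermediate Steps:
1/(-1860 + 1/(-4089)) - 1*343 = 1/(-1860 - 1/4089) - 343 = 1/(-7605541/4089) - 343 = -4089/7605541 - 343 = -2608704652/7605541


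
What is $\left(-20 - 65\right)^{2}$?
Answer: $7225$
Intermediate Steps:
$\left(-20 - 65\right)^{2} = \left(-85\right)^{2} = 7225$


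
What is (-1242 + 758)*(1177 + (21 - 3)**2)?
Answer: -726484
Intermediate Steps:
(-1242 + 758)*(1177 + (21 - 3)**2) = -484*(1177 + 18**2) = -484*(1177 + 324) = -484*1501 = -726484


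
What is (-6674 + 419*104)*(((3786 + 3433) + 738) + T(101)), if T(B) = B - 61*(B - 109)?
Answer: 315364492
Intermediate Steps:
T(B) = 6649 - 60*B (T(B) = B - 61*(-109 + B) = B - (-6649 + 61*B) = B + (6649 - 61*B) = 6649 - 60*B)
(-6674 + 419*104)*(((3786 + 3433) + 738) + T(101)) = (-6674 + 419*104)*(((3786 + 3433) + 738) + (6649 - 60*101)) = (-6674 + 43576)*((7219 + 738) + (6649 - 6060)) = 36902*(7957 + 589) = 36902*8546 = 315364492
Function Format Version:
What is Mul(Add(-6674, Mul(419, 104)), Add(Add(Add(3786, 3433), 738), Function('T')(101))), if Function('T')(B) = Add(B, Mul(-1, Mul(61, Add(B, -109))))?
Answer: 315364492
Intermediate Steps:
Function('T')(B) = Add(6649, Mul(-60, B)) (Function('T')(B) = Add(B, Mul(-1, Mul(61, Add(-109, B)))) = Add(B, Mul(-1, Add(-6649, Mul(61, B)))) = Add(B, Add(6649, Mul(-61, B))) = Add(6649, Mul(-60, B)))
Mul(Add(-6674, Mul(419, 104)), Add(Add(Add(3786, 3433), 738), Function('T')(101))) = Mul(Add(-6674, Mul(419, 104)), Add(Add(Add(3786, 3433), 738), Add(6649, Mul(-60, 101)))) = Mul(Add(-6674, 43576), Add(Add(7219, 738), Add(6649, -6060))) = Mul(36902, Add(7957, 589)) = Mul(36902, 8546) = 315364492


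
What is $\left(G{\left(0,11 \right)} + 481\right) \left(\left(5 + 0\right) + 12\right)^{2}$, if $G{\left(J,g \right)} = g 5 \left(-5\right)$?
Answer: $59534$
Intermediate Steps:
$G{\left(J,g \right)} = - 25 g$ ($G{\left(J,g \right)} = 5 g \left(-5\right) = - 25 g$)
$\left(G{\left(0,11 \right)} + 481\right) \left(\left(5 + 0\right) + 12\right)^{2} = \left(\left(-25\right) 11 + 481\right) \left(\left(5 + 0\right) + 12\right)^{2} = \left(-275 + 481\right) \left(5 + 12\right)^{2} = 206 \cdot 17^{2} = 206 \cdot 289 = 59534$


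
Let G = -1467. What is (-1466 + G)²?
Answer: 8602489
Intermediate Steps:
(-1466 + G)² = (-1466 - 1467)² = (-2933)² = 8602489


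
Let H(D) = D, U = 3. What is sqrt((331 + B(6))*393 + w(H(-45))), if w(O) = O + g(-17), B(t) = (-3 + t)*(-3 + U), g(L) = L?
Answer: sqrt(130021) ≈ 360.58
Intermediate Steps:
B(t) = 0 (B(t) = (-3 + t)*(-3 + 3) = (-3 + t)*0 = 0)
w(O) = -17 + O (w(O) = O - 17 = -17 + O)
sqrt((331 + B(6))*393 + w(H(-45))) = sqrt((331 + 0)*393 + (-17 - 45)) = sqrt(331*393 - 62) = sqrt(130083 - 62) = sqrt(130021)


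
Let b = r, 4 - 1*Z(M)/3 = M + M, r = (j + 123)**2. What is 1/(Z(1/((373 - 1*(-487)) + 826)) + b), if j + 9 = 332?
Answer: 281/55898767 ≈ 5.0269e-6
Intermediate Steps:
j = 323 (j = -9 + 332 = 323)
r = 198916 (r = (323 + 123)**2 = 446**2 = 198916)
Z(M) = 12 - 6*M (Z(M) = 12 - 3*(M + M) = 12 - 6*M)
b = 198916
1/(Z(1/((373 - 1*(-487)) + 826)) + b) = 1/((12 - 6/((373 - 1*(-487)) + 826)) + 198916) = 1/((12 - 6/((373 + 487) + 826)) + 198916) = 1/((12 - 6/(860 + 826)) + 198916) = 1/((12 - 6/1686) + 198916) = 1/((12 - 6*1/1686) + 198916) = 1/((12 - 1/281) + 198916) = 1/(3371/281 + 198916) = 1/(55898767/281) = 281/55898767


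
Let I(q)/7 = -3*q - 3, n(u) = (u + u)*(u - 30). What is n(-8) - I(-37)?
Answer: -148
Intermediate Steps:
n(u) = 2*u*(-30 + u) (n(u) = (2*u)*(-30 + u) = 2*u*(-30 + u))
I(q) = -21 - 21*q (I(q) = 7*(-3*q - 3) = 7*(-3 - 3*q) = -21 - 21*q)
n(-8) - I(-37) = 2*(-8)*(-30 - 8) - (-21 - 21*(-37)) = 2*(-8)*(-38) - (-21 + 777) = 608 - 1*756 = 608 - 756 = -148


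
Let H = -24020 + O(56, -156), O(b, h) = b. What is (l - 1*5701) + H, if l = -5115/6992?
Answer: -207422795/6992 ≈ -29666.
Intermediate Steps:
l = -5115/6992 (l = -5115*1/6992 = -5115/6992 ≈ -0.73155)
H = -23964 (H = -24020 + 56 = -23964)
(l - 1*5701) + H = (-5115/6992 - 1*5701) - 23964 = (-5115/6992 - 5701) - 23964 = -39866507/6992 - 23964 = -207422795/6992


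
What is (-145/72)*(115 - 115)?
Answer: 0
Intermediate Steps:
(-145/72)*(115 - 115) = -145*1/72*0 = -145/72*0 = 0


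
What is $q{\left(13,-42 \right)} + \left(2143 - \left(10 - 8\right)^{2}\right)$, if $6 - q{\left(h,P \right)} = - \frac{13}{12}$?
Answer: $\frac{25753}{12} \approx 2146.1$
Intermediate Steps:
$q{\left(h,P \right)} = \frac{85}{12}$ ($q{\left(h,P \right)} = 6 - - \frac{13}{12} = 6 + \frac{13}{12} = \frac{85}{12}$)
$q{\left(13,-42 \right)} + \left(2143 - \left(10 - 8\right)^{2}\right) = \frac{85}{12} + \left(2143 - \left(10 - 8\right)^{2}\right) = \frac{85}{12} + \left(2143 - 2^{2}\right) = \frac{85}{12} + \left(2143 - 4\right) = \frac{85}{12} + 2139 = \frac{25753}{12}$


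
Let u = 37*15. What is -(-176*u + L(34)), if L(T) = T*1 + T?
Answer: 97612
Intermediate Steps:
L(T) = 2*T (L(T) = T + T = 2*T)
u = 555
-(-176*u + L(34)) = -(-176*555 + 2*34) = -(-97680 + 68) = -1*(-97612) = 97612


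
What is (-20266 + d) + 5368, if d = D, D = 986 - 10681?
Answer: -24593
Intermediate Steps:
D = -9695
d = -9695
(-20266 + d) + 5368 = (-20266 - 9695) + 5368 = -29961 + 5368 = -24593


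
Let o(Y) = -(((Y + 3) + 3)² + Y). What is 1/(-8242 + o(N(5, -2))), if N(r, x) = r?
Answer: -1/8368 ≈ -0.00011950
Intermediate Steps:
o(Y) = -Y - (6 + Y)² (o(Y) = -(((3 + Y) + 3)² + Y) = -((6 + Y)² + Y) = -(Y + (6 + Y)²) = -Y - (6 + Y)²)
1/(-8242 + o(N(5, -2))) = 1/(-8242 + (-1*5 - (6 + 5)²)) = 1/(-8242 + (-5 - 1*11²)) = 1/(-8242 + (-5 - 1*121)) = 1/(-8242 + (-5 - 121)) = 1/(-8242 - 126) = 1/(-8368) = -1/8368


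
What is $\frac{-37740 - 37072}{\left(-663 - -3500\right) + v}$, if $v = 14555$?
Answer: $- \frac{18703}{4348} \approx -4.3015$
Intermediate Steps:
$\frac{-37740 - 37072}{\left(-663 - -3500\right) + v} = \frac{-37740 - 37072}{\left(-663 - -3500\right) + 14555} = - \frac{74812}{\left(-663 + 3500\right) + 14555} = - \frac{74812}{2837 + 14555} = - \frac{74812}{17392} = \left(-74812\right) \frac{1}{17392} = - \frac{18703}{4348}$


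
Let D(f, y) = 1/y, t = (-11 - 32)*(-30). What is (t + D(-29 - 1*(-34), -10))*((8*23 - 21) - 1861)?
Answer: -10951251/5 ≈ -2.1902e+6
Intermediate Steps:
t = 1290 (t = -43*(-30) = 1290)
(t + D(-29 - 1*(-34), -10))*((8*23 - 21) - 1861) = (1290 + 1/(-10))*((8*23 - 21) - 1861) = (1290 - ⅒)*((184 - 21) - 1861) = 12899*(163 - 1861)/10 = (12899/10)*(-1698) = -10951251/5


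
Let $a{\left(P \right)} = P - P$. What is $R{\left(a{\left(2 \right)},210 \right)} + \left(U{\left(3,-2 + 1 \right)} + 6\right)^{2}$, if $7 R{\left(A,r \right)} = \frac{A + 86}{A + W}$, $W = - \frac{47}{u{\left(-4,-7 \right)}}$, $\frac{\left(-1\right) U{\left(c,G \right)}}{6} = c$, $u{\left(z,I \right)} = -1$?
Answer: $\frac{47462}{329} \approx 144.26$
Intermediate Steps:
$a{\left(P \right)} = 0$
$U{\left(c,G \right)} = - 6 c$
$W = 47$ ($W = - \frac{47}{-1} = \left(-47\right) \left(-1\right) = 47$)
$R{\left(A,r \right)} = \frac{86 + A}{7 \left(47 + A\right)}$ ($R{\left(A,r \right)} = \frac{\left(A + 86\right) \frac{1}{A + 47}}{7} = \frac{\left(86 + A\right) \frac{1}{47 + A}}{7} = \frac{\frac{1}{47 + A} \left(86 + A\right)}{7} = \frac{86 + A}{7 \left(47 + A\right)}$)
$R{\left(a{\left(2 \right)},210 \right)} + \left(U{\left(3,-2 + 1 \right)} + 6\right)^{2} = \frac{86 + 0}{7 \left(47 + 0\right)} + \left(\left(-6\right) 3 + 6\right)^{2} = \frac{1}{7} \cdot \frac{1}{47} \cdot 86 + \left(-18 + 6\right)^{2} = \frac{1}{7} \cdot \frac{1}{47} \cdot 86 + \left(-12\right)^{2} = \frac{86}{329} + 144 = \frac{47462}{329}$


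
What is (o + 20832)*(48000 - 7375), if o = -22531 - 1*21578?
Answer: -945628125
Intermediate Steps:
o = -44109 (o = -22531 - 21578 = -44109)
(o + 20832)*(48000 - 7375) = (-44109 + 20832)*(48000 - 7375) = -23277*40625 = -945628125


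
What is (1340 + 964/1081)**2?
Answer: 2101061846016/1168561 ≈ 1.7980e+6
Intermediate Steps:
(1340 + 964/1081)**2 = (1449504/1081)**2 = 2101061846016/1168561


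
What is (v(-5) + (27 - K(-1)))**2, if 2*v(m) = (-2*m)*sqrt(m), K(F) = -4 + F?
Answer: 899 + 320*I*sqrt(5) ≈ 899.0 + 715.54*I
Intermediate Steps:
v(m) = -m**(3/2) (v(m) = ((-2*m)*sqrt(m))/2 = (-2*m**(3/2))/2 = -m**(3/2))
(v(-5) + (27 - K(-1)))**2 = (-(-5)**(3/2) + (27 - (-4 - 1)))**2 = (-(-5)*I*sqrt(5) + (27 - 1*(-5)))**2 = (5*I*sqrt(5) + (27 + 5))**2 = (5*I*sqrt(5) + 32)**2 = (32 + 5*I*sqrt(5))**2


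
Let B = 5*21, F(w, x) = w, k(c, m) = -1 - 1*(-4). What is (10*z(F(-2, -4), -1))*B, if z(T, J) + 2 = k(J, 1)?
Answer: 1050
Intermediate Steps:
k(c, m) = 3 (k(c, m) = -1 + 4 = 3)
z(T, J) = 1 (z(T, J) = -2 + 3 = 1)
B = 105
(10*z(F(-2, -4), -1))*B = (10*1)*105 = 10*105 = 1050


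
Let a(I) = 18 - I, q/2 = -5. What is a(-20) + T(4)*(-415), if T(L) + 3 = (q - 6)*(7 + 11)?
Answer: 120803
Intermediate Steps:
q = -10 (q = 2*(-5) = -10)
T(L) = -291 (T(L) = -3 + (-10 - 6)*(7 + 11) = -3 - 16*18 = -3 - 288 = -291)
a(-20) + T(4)*(-415) = (18 - 1*(-20)) - 291*(-415) = (18 + 20) + 120765 = 38 + 120765 = 120803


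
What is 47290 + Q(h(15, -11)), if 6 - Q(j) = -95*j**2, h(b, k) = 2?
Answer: 47676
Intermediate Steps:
Q(j) = 6 + 95*j**2 (Q(j) = 6 - (-95)*j**2 = 6 + 95*j**2)
47290 + Q(h(15, -11)) = 47290 + (6 + 95*2**2) = 47290 + (6 + 95*4) = 47290 + (6 + 380) = 47290 + 386 = 47676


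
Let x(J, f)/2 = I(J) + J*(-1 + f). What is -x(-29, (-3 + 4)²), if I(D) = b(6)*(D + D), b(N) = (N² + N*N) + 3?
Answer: 8700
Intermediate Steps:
b(N) = 3 + 2*N² (b(N) = (N² + N²) + 3 = 2*N² + 3 = 3 + 2*N²)
I(D) = 150*D (I(D) = (3 + 2*6²)*(D + D) = (3 + 2*36)*(2*D) = (3 + 72)*(2*D) = 75*(2*D) = 150*D)
x(J, f) = 300*J + 2*J*(-1 + f) (x(J, f) = 2*(150*J + J*(-1 + f)) = 300*J + 2*J*(-1 + f))
-x(-29, (-3 + 4)²) = -2*(-29)*(149 + (-3 + 4)²) = -2*(-29)*(149 + 1²) = -2*(-29)*(149 + 1) = -2*(-29)*150 = -1*(-8700) = 8700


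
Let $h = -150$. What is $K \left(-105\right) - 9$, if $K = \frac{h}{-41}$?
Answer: $- \frac{16119}{41} \approx -393.15$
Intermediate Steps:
$K = \frac{150}{41}$ ($K = - \frac{150}{-41} = \left(-150\right) \left(- \frac{1}{41}\right) = \frac{150}{41} \approx 3.6585$)
$K \left(-105\right) - 9 = \frac{150}{41} \left(-105\right) - 9 = - \frac{15750}{41} - 9 = - \frac{16119}{41}$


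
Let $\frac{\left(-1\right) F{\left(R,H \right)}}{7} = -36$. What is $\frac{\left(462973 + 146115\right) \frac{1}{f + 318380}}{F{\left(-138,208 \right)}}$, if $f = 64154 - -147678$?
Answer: $\frac{38068}{8350839} \approx 0.0045586$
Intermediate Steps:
$F{\left(R,H \right)} = 252$ ($F{\left(R,H \right)} = \left(-7\right) \left(-36\right) = 252$)
$f = 211832$ ($f = 64154 + 147678 = 211832$)
$\frac{\left(462973 + 146115\right) \frac{1}{f + 318380}}{F{\left(-138,208 \right)}} = \frac{\left(462973 + 146115\right) \frac{1}{211832 + 318380}}{252} = \frac{609088}{530212} \cdot \frac{1}{252} = 609088 \cdot \frac{1}{530212} \cdot \frac{1}{252} = \frac{152272}{132553} \cdot \frac{1}{252} = \frac{38068}{8350839}$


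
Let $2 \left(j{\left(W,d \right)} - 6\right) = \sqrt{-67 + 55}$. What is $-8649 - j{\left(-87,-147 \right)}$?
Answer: $-8655 - i \sqrt{3} \approx -8655.0 - 1.732 i$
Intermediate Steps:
$j{\left(W,d \right)} = 6 + i \sqrt{3}$ ($j{\left(W,d \right)} = 6 + \frac{\sqrt{-67 + 55}}{2} = 6 + \frac{\sqrt{-12}}{2} = 6 + \frac{2 i \sqrt{3}}{2} = 6 + i \sqrt{3}$)
$-8649 - j{\left(-87,-147 \right)} = -8649 - \left(6 + i \sqrt{3}\right) = -8655 - i \sqrt{3}$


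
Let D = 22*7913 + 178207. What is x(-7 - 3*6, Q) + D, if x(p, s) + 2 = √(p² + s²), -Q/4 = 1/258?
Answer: 352291 + √10400629/129 ≈ 3.5232e+5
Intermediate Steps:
D = 352293 (D = 174086 + 178207 = 352293)
Q = -2/129 (Q = -4/258 = -4*1/258 = -2/129 ≈ -0.015504)
x(p, s) = -2 + √(p² + s²)
x(-7 - 3*6, Q) + D = (-2 + √((-7 - 3*6)² + (-2/129)²)) + 352293 = (-2 + √((-7 - 18)² + 4/16641)) + 352293 = (-2 + √((-25)² + 4/16641)) + 352293 = (-2 + √(625 + 4/16641)) + 352293 = (-2 + √(10400629/16641)) + 352293 = (-2 + √10400629/129) + 352293 = 352291 + √10400629/129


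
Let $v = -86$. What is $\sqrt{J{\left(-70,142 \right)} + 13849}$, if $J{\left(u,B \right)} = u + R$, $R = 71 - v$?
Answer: $4 \sqrt{871} \approx 118.05$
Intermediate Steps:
$R = 157$ ($R = 71 - -86 = 71 + 86 = 157$)
$J{\left(u,B \right)} = 157 + u$ ($J{\left(u,B \right)} = u + 157 = 157 + u$)
$\sqrt{J{\left(-70,142 \right)} + 13849} = \sqrt{\left(157 - 70\right) + 13849} = \sqrt{87 + 13849} = \sqrt{13936} = 4 \sqrt{871}$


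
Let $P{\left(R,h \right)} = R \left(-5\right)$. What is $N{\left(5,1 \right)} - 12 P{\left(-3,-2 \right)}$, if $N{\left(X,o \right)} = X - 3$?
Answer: $-178$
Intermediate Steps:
$P{\left(R,h \right)} = - 5 R$
$N{\left(X,o \right)} = -3 + X$ ($N{\left(X,o \right)} = X - 3 = -3 + X$)
$N{\left(5,1 \right)} - 12 P{\left(-3,-2 \right)} = \left(-3 + 5\right) - 12 \left(\left(-5\right) \left(-3\right)\right) = 2 - 180 = -178$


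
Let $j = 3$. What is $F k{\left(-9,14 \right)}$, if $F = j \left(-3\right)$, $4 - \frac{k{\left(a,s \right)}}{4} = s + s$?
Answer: $864$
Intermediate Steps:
$k{\left(a,s \right)} = 16 - 8 s$ ($k{\left(a,s \right)} = 16 - 4 \left(s + s\right) = 16 - 4 \cdot 2 s = 16 - 8 s$)
$F = -9$ ($F = 3 \left(-3\right) = -9$)
$F k{\left(-9,14 \right)} = - 9 \left(16 - 112\right) = \left(-9\right) \left(-96\right) = 864$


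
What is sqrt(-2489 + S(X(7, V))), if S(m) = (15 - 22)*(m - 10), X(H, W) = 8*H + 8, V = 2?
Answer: I*sqrt(2867) ≈ 53.544*I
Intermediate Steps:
X(H, W) = 8 + 8*H
S(m) = 70 - 7*m (S(m) = -7*(-10 + m) = 70 - 7*m)
sqrt(-2489 + S(X(7, V))) = sqrt(-2489 + (70 - 7*(8 + 8*7))) = sqrt(-2489 + (70 - 7*(8 + 56))) = sqrt(-2489 + (70 - 7*64)) = sqrt(-2489 + (70 - 448)) = sqrt(-2489 - 378) = sqrt(-2867) = I*sqrt(2867)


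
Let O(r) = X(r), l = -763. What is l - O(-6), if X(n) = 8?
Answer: -771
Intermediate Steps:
O(r) = 8
l - O(-6) = -763 - 1*8 = -763 - 8 = -771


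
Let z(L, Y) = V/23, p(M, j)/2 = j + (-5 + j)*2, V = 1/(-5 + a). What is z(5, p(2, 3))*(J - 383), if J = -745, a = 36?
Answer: -1128/713 ≈ -1.5820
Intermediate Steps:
V = 1/31 (V = 1/(-5 + 36) = 1/31 ≈ 0.032258)
p(M, j) = -20 + 6*j (p(M, j) = 2*(j + (-5 + j)*2) = 2*(j + (-10 + 2*j)) = 2*(-10 + 3*j) = -20 + 6*j)
z(L, Y) = 1/713 (z(L, Y) = (1/31)/23 = (1/31)*(1/23) = 1/713)
z(5, p(2, 3))*(J - 383) = (-745 - 383)/713 = (1/713)*(-1128) = -1128/713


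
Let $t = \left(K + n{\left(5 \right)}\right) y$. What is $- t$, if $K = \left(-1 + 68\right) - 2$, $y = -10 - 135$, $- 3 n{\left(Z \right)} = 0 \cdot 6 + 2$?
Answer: $\frac{27985}{3} \approx 9328.3$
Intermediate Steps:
$n{\left(Z \right)} = - \frac{2}{3}$ ($n{\left(Z \right)} = - \frac{0 \cdot 6 + 2}{3} = - \frac{0 + 2}{3} = \left(- \frac{1}{3}\right) 2 = - \frac{2}{3}$)
$y = -145$ ($y = -10 - 135 = -145$)
$K = 65$ ($K = 67 - 2 = 65$)
$t = - \frac{27985}{3}$ ($t = \left(65 - \frac{2}{3}\right) \left(-145\right) = \frac{193}{3} \left(-145\right) = - \frac{27985}{3} \approx -9328.3$)
$- t = \left(-1\right) \left(- \frac{27985}{3}\right) = \frac{27985}{3}$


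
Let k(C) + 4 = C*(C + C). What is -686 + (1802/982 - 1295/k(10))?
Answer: -9496735/13748 ≈ -690.77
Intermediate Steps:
k(C) = -4 + 2*C**2 (k(C) = -4 + C*(C + C) = -4 + C*(2*C) = -4 + 2*C**2)
-686 + (1802/982 - 1295/k(10)) = -686 + (1802/982 - 1295/(-4 + 2*10**2)) = -686 + (1802*(1/982) - 1295/(-4 + 2*100)) = -686 + (901/491 - 1295/(-4 + 200)) = -686 + (901/491 - 1295/196) = -686 + (901/491 - 1295*1/196) = -686 + (901/491 - 185/28) = -686 - 65607/13748 = -9496735/13748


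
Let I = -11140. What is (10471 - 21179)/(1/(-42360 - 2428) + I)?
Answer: 479589904/498938321 ≈ 0.96122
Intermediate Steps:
(10471 - 21179)/(1/(-42360 - 2428) + I) = (10471 - 21179)/(1/(-42360 - 2428) - 11140) = -10708/(1/(-44788) - 11140) = -10708/(-1/44788 - 11140) = -10708/(-498938321/44788) = -10708*(-44788/498938321) = 479589904/498938321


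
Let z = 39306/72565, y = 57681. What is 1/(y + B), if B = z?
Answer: 72565/4185661071 ≈ 1.7337e-5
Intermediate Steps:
z = 39306/72565 (z = 39306*(1/72565) = 39306/72565 ≈ 0.54167)
B = 39306/72565 ≈ 0.54167
1/(y + B) = 1/(57681 + 39306/72565) = 1/(4185661071/72565) = 72565/4185661071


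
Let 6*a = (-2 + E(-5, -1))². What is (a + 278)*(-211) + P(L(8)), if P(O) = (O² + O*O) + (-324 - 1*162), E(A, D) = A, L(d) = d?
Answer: -364435/6 ≈ -60739.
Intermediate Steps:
a = 49/6 (a = (-2 - 5)²/6 = (⅙)*(-7)² = (⅙)*49 = 49/6 ≈ 8.1667)
P(O) = -486 + 2*O² (P(O) = (O² + O²) + (-324 - 162) = 2*O² - 486 = -486 + 2*O²)
(a + 278)*(-211) + P(L(8)) = (49/6 + 278)*(-211) + (-486 + 2*8²) = (1717/6)*(-211) + (-486 + 2*64) = -362287/6 + (-486 + 128) = -362287/6 - 358 = -364435/6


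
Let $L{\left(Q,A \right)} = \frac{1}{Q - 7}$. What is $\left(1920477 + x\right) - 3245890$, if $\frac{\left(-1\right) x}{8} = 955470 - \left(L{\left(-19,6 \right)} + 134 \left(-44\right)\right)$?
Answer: $- \frac{117212437}{13} \approx -9.0163 \cdot 10^{6}$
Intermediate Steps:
$L{\left(Q,A \right)} = \frac{1}{-7 + Q}$
$x = - \frac{99982068}{13}$ ($x = - 8 \left(955470 - \left(\frac{1}{-7 - 19} + 134 \left(-44\right)\right)\right) = - 8 \left(955470 - \left(\frac{1}{-26} - 5896\right)\right) = - 8 \left(955470 - \left(- \frac{1}{26} - 5896\right)\right) = - 8 \left(955470 - - \frac{153297}{26}\right) = - 8 \left(955470 + \frac{153297}{26}\right) = \left(-8\right) \frac{24995517}{26} = - \frac{99982068}{13} \approx -7.6909 \cdot 10^{6}$)
$\left(1920477 + x\right) - 3245890 = \left(1920477 - \frac{99982068}{13}\right) - 3245890 = - \frac{75015867}{13} - 3245890 = - \frac{117212437}{13}$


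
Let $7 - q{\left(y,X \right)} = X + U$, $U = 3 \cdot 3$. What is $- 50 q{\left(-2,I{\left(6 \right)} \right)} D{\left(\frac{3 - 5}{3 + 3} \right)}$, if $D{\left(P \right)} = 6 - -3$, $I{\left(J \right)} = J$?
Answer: $3600$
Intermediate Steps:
$U = 9$
$q{\left(y,X \right)} = -2 - X$ ($q{\left(y,X \right)} = 7 - \left(X + 9\right) = 7 - \left(9 + X\right) = -2 - X$)
$D{\left(P \right)} = 9$ ($D{\left(P \right)} = 6 + 3 = 9$)
$- 50 q{\left(-2,I{\left(6 \right)} \right)} D{\left(\frac{3 - 5}{3 + 3} \right)} = - 50 \left(-2 - 6\right) 9 = \left(-50\right) \left(-8\right) 9 = 400 \cdot 9 = 3600$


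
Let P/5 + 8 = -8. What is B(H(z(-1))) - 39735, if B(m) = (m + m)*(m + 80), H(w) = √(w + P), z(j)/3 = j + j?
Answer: -39907 + 160*I*√86 ≈ -39907.0 + 1483.8*I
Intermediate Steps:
P = -80 (P = -40 + 5*(-8) = -40 - 40 = -80)
z(j) = 6*j (z(j) = 3*(j + j) = 3*(2*j) = 6*j)
H(w) = √(-80 + w) (H(w) = √(w - 80) = √(-80 + w))
B(m) = 2*m*(80 + m) (B(m) = (2*m)*(80 + m) = 2*m*(80 + m))
B(H(z(-1))) - 39735 = 2*√(-80 + 6*(-1))*(80 + √(-80 + 6*(-1))) - 39735 = 2*√(-80 - 6)*(80 + √(-80 - 6)) - 39735 = 2*√(-86)*(80 + √(-86)) - 39735 = 2*(I*√86)*(80 + I*√86) - 39735 = 2*I*√86*(80 + I*√86) - 39735 = -39735 + 2*I*√86*(80 + I*√86)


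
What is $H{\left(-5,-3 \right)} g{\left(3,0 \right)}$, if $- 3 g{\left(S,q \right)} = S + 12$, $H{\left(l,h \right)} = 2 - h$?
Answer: $-25$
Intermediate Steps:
$g{\left(S,q \right)} = -4 - \frac{S}{3}$ ($g{\left(S,q \right)} = - \frac{S + 12}{3} = - \frac{12 + S}{3} = -4 - \frac{S}{3}$)
$H{\left(-5,-3 \right)} g{\left(3,0 \right)} = \left(2 - -3\right) \left(-4 - 1\right) = \left(2 + 3\right) \left(-4 - 1\right) = 5 \left(-5\right) = -25$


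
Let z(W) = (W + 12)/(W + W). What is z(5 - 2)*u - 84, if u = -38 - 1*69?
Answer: -703/2 ≈ -351.50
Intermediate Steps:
u = -107 (u = -38 - 69 = -107)
z(W) = (12 + W)/(2*W) (z(W) = (12 + W)/((2*W)) = (12 + W)*(1/(2*W)) = (12 + W)/(2*W))
z(5 - 2)*u - 84 = ((12 + (5 - 2))/(2*(5 - 2)))*(-107) - 84 = ((½)*(12 + 3)/3)*(-107) - 84 = ((½)*(⅓)*15)*(-107) - 84 = (5/2)*(-107) - 84 = -535/2 - 84 = -703/2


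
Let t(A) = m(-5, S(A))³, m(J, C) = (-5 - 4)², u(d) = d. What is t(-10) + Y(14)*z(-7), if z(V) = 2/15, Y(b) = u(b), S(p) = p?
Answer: 7971643/15 ≈ 5.3144e+5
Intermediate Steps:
m(J, C) = 81 (m(J, C) = (-9)² = 81)
Y(b) = b
z(V) = 2/15 (z(V) = 2*(1/15) = 2/15)
t(A) = 531441 (t(A) = 81³ = 531441)
t(-10) + Y(14)*z(-7) = 531441 + 14*(2/15) = 531441 + 28/15 = 7971643/15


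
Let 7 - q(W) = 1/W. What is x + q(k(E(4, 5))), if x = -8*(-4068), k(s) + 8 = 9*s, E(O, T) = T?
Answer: 1204386/37 ≈ 32551.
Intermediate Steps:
k(s) = -8 + 9*s
q(W) = 7 - 1/W
x = 32544
x + q(k(E(4, 5))) = 32544 + (7 - 1/(-8 + 9*5)) = 32544 + (7 - 1/(-8 + 45)) = 32544 + (7 - 1/37) = 32544 + 258/37 = 1204386/37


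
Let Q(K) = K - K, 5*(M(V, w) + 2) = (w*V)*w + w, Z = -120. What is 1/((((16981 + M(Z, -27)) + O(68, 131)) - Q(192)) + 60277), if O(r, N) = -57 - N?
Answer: 5/297833 ≈ 1.6788e-5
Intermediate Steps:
M(V, w) = -2 + w/5 + V*w²/5 (M(V, w) = -2 + ((w*V)*w + w)/5 = -2 + ((V*w)*w + w)/5 = -2 + (V*w² + w)/5 = -2 + (w + V*w²)/5 = -2 + (w/5 + V*w²/5) = -2 + w/5 + V*w²/5)
Q(K) = 0
1/((((16981 + M(Z, -27)) + O(68, 131)) - Q(192)) + 60277) = 1/((((16981 + (-2 + (⅕)*(-27) + (⅕)*(-120)*(-27)²)) + (-57 - 1*131)) - 1*0) + 60277) = 1/((((16981 + (-2 - 27/5 + (⅕)*(-120)*729)) + (-57 - 131)) + 0) + 60277) = 1/((((16981 + (-2 - 27/5 - 17496)) - 188) + 0) + 60277) = 1/((((16981 - 87517/5) - 188) + 0) + 60277) = 1/(((-2612/5 - 188) + 0) + 60277) = 1/((-3552/5 + 0) + 60277) = 1/(-3552/5 + 60277) = 1/(297833/5) = 5/297833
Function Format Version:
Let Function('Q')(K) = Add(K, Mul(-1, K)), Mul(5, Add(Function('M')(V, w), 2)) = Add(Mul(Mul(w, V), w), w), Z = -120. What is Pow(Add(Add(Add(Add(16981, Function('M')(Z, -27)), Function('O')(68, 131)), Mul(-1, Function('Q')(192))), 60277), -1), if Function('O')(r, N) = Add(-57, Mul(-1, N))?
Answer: Rational(5, 297833) ≈ 1.6788e-5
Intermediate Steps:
Function('M')(V, w) = Add(-2, Mul(Rational(1, 5), w), Mul(Rational(1, 5), V, Pow(w, 2))) (Function('M')(V, w) = Add(-2, Mul(Rational(1, 5), Add(Mul(Mul(w, V), w), w))) = Add(-2, Mul(Rational(1, 5), Add(Mul(Mul(V, w), w), w))) = Add(-2, Mul(Rational(1, 5), Add(Mul(V, Pow(w, 2)), w))) = Add(-2, Mul(Rational(1, 5), Add(w, Mul(V, Pow(w, 2))))) = Add(-2, Add(Mul(Rational(1, 5), w), Mul(Rational(1, 5), V, Pow(w, 2)))) = Add(-2, Mul(Rational(1, 5), w), Mul(Rational(1, 5), V, Pow(w, 2))))
Function('Q')(K) = 0
Pow(Add(Add(Add(Add(16981, Function('M')(Z, -27)), Function('O')(68, 131)), Mul(-1, Function('Q')(192))), 60277), -1) = Pow(Add(Add(Add(Add(16981, Add(-2, Mul(Rational(1, 5), -27), Mul(Rational(1, 5), -120, Pow(-27, 2)))), Add(-57, Mul(-1, 131))), Mul(-1, 0)), 60277), -1) = Pow(Add(Add(Add(Add(16981, Add(-2, Rational(-27, 5), Mul(Rational(1, 5), -120, 729))), Add(-57, -131)), 0), 60277), -1) = Pow(Add(Add(Add(Add(16981, Add(-2, Rational(-27, 5), -17496)), -188), 0), 60277), -1) = Pow(Add(Add(Add(Add(16981, Rational(-87517, 5)), -188), 0), 60277), -1) = Pow(Add(Add(Add(Rational(-2612, 5), -188), 0), 60277), -1) = Pow(Add(Add(Rational(-3552, 5), 0), 60277), -1) = Pow(Add(Rational(-3552, 5), 60277), -1) = Pow(Rational(297833, 5), -1) = Rational(5, 297833)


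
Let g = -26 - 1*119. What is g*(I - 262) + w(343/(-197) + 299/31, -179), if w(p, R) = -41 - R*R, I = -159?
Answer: 28963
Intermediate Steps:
g = -145 (g = -26 - 119 = -145)
w(p, R) = -41 - R²
g*(I - 262) + w(343/(-197) + 299/31, -179) = -145*(-159 - 262) + (-41 - 1*(-179)²) = -145*(-421) + (-41 - 1*32041) = 61045 + (-41 - 32041) = 61045 - 32082 = 28963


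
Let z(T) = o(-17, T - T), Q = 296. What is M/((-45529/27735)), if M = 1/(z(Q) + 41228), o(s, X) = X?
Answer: -27735/1877069612 ≈ -1.4776e-5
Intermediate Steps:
z(T) = 0 (z(T) = T - T = 0)
M = 1/41228 (M = 1/(0 + 41228) = 1/41228 ≈ 2.4255e-5)
M/((-45529/27735)) = 1/(41228*((-45529/27735))) = 1/(41228*((-45529*1/27735))) = 1/(41228*(-45529/27735)) = (1/41228)*(-27735/45529) = -27735/1877069612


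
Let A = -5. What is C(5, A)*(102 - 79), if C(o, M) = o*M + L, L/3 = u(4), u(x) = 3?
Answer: -368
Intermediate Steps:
L = 9 (L = 3*3 = 9)
C(o, M) = 9 + M*o (C(o, M) = o*M + 9 = M*o + 9 = 9 + M*o)
C(5, A)*(102 - 79) = (9 - 5*5)*(102 - 79) = (9 - 25)*23 = -16*23 = -368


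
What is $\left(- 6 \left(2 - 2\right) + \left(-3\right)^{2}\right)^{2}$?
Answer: $81$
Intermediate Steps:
$\left(- 6 \left(2 - 2\right) + \left(-3\right)^{2}\right)^{2} = \left(\left(-6\right) 0 + 9\right)^{2} = \left(0 + 9\right)^{2} = 9^{2} = 81$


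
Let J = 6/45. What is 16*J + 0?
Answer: 32/15 ≈ 2.1333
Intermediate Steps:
J = 2/15 (J = 6*(1/45) = 2/15 ≈ 0.13333)
16*J + 0 = 16*(2/15) + 0 = 32/15 + 0 = 32/15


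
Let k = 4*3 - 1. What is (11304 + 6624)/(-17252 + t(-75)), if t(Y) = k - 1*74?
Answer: -17928/17315 ≈ -1.0354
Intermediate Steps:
k = 11 (k = 12 - 1 = 11)
t(Y) = -63 (t(Y) = 11 - 1*74 = 11 - 74 = -63)
(11304 + 6624)/(-17252 + t(-75)) = (11304 + 6624)/(-17252 - 63) = 17928/(-17315) = 17928*(-1/17315) = -17928/17315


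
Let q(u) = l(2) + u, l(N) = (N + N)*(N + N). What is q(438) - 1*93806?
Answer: -93352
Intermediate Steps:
l(N) = 4*N**2 (l(N) = (2*N)*(2*N) = 4*N**2)
q(u) = 16 + u (q(u) = 4*2**2 + u = 4*4 + u = 16 + u)
q(438) - 1*93806 = (16 + 438) - 1*93806 = 454 - 93806 = -93352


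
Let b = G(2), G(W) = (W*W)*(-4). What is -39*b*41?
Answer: 25584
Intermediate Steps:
G(W) = -4*W² (G(W) = W²*(-4) = -4*W²)
b = -16 (b = -4*2² = -4*4 = -16)
-39*b*41 = -39*(-16)*41 = 624*41 = 25584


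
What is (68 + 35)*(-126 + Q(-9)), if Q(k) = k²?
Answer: -4635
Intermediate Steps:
(68 + 35)*(-126 + Q(-9)) = (68 + 35)*(-126 + (-9)²) = 103*(-126 + 81) = 103*(-45) = -4635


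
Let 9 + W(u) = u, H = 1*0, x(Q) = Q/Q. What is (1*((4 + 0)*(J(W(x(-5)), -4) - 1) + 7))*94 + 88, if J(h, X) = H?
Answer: 370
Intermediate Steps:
x(Q) = 1
H = 0
W(u) = -9 + u
J(h, X) = 0
(1*((4 + 0)*(J(W(x(-5)), -4) - 1) + 7))*94 + 88 = (1*((4 + 0)*(0 - 1) + 7))*94 + 88 = (1*(4*(-1) + 7))*94 + 88 = (1*(-4 + 7))*94 + 88 = (1*3)*94 + 88 = 3*94 + 88 = 282 + 88 = 370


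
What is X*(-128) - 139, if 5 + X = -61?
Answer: 8309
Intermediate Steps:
X = -66 (X = -5 - 61 = -66)
X*(-128) - 139 = -66*(-128) - 139 = 8448 - 139 = 8309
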